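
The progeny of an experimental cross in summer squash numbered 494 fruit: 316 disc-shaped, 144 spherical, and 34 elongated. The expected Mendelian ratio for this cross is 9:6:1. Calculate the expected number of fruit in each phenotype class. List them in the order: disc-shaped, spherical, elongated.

Expected counts for N = 494 under a 9:6:1 ratio (total parts = 16):
  disc-shaped: 494 × 9/16 = 277.875
  spherical: 494 × 6/16 = 185.25
  elongated: 494 × 1/16 = 30.875

277.875, 185.25, 30.875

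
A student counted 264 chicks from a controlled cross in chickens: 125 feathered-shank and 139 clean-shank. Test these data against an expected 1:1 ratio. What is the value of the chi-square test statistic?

0.742

Total ratio parts = 2. Expected numbers out of 264:
  feathered-shank: 264 × 1/2 = 132
  clean-shank: 264 × 1/2 = 132
χ² = Σ (O − E)² / E
  feathered-shank: (125 − 132)² / 132 = 0.3712
  clean-shank: (139 − 132)² / 132 = 0.3712
χ² = 0.3712 + 0.3712 = 0.7424 ≈ 0.742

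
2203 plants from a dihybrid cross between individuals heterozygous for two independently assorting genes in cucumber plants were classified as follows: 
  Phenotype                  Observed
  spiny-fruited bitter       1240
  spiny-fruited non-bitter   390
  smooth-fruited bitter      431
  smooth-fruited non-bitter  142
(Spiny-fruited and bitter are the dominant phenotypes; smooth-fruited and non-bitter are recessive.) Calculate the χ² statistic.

A dihybrid F₂ with independent assortment and complete dominance at both loci gives a 9:3:3:1 phenotypic ratio.
Under the 9:3:3:1 hypothesis (Σ ratio = 16, N = 2203):
  spiny-fruited bitter: 2203 × 9/16 = 1239.1875
  spiny-fruited non-bitter: 2203 × 3/16 = 413.0625
  smooth-fruited bitter: 2203 × 3/16 = 413.0625
  smooth-fruited non-bitter: 2203 × 1/16 = 137.6875
χ² = Σ (O − E)² / E
  spiny-fruited bitter: (1240 − 1239.1875)² / 1239.1875 = 0.0005
  spiny-fruited non-bitter: (390 − 413.0625)² / 413.0625 = 1.2876
  smooth-fruited bitter: (431 − 413.0625)² / 413.0625 = 0.7789
  smooth-fruited non-bitter: (142 − 137.6875)² / 137.6875 = 0.1351
χ² = 0.0005 + 1.2876 + 0.7789 + 0.1351 = 2.2021 ≈ 2.202

2.202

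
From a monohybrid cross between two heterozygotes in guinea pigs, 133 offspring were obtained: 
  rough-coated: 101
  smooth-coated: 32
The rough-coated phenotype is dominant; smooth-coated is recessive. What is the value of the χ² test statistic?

For a monohybrid cross between heterozygotes with complete dominance, the expected phenotypic ratio is 3:1.
The 3:1 ratio has 4 parts, so with N = 133 the expected counts are:
  rough-coated: 133 × 3/4 = 99.75
  smooth-coated: 133 × 1/4 = 33.25
χ² = Σ (O − E)² / E
  rough-coated: (101 − 99.75)² / 99.75 = 0.0157
  smooth-coated: (32 − 33.25)² / 33.25 = 0.0470
χ² = 0.0157 + 0.0470 = 0.0627 ≈ 0.063

0.063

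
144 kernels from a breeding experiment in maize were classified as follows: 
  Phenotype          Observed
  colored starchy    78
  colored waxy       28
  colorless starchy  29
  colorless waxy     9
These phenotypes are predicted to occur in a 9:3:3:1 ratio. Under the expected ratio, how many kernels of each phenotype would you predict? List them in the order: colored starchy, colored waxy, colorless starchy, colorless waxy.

Expected counts for N = 144 under a 9:3:3:1 ratio (total parts = 16):
  colored starchy: 144 × 9/16 = 81
  colored waxy: 144 × 3/16 = 27
  colorless starchy: 144 × 3/16 = 27
  colorless waxy: 144 × 1/16 = 9

81, 27, 27, 9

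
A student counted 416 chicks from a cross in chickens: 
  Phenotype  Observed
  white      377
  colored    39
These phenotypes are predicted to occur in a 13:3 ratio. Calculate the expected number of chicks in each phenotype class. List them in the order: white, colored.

Total ratio parts = 16. Expected numbers out of 416:
  white: 416 × 13/16 = 338
  colored: 416 × 3/16 = 78

338, 78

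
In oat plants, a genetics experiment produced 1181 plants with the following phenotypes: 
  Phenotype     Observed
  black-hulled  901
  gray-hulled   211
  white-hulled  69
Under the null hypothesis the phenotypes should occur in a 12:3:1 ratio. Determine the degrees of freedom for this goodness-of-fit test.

A goodness-of-fit test with 3 phenotype classes has df = 3 − 1 = 2.

2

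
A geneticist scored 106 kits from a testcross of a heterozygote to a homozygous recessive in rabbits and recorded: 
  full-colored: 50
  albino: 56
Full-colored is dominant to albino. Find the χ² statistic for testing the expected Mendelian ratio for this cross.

0.340

A testcross of a heterozygote (Aa × aa) gives a 1:1 phenotypic ratio.
Total ratio parts = 2. Expected numbers out of 106:
  full-colored: 106 × 1/2 = 53
  albino: 106 × 1/2 = 53
χ² = Σ (O − E)² / E
  full-colored: (50 − 53)² / 53 = 0.1698
  albino: (56 − 53)² / 53 = 0.1698
χ² = 0.1698 + 0.1698 = 0.3396 ≈ 0.340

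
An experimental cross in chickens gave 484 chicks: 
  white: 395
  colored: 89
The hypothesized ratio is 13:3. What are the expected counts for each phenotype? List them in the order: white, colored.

Total ratio parts = 16. Expected numbers out of 484:
  white: 484 × 13/16 = 393.25
  colored: 484 × 3/16 = 90.75

393.25, 90.75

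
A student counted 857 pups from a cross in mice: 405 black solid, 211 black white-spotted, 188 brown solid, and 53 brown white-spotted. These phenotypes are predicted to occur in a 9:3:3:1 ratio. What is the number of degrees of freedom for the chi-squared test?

A goodness-of-fit test with 4 phenotype classes has df = 4 − 1 = 3.

3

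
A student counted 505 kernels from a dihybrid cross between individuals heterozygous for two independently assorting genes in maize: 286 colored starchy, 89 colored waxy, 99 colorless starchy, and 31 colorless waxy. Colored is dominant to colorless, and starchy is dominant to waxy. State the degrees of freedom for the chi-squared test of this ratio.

3

A dihybrid F₂ with independent assortment and complete dominance at both loci gives a 9:3:3:1 phenotypic ratio.
A goodness-of-fit test with 4 phenotype classes has df = 4 − 1 = 3.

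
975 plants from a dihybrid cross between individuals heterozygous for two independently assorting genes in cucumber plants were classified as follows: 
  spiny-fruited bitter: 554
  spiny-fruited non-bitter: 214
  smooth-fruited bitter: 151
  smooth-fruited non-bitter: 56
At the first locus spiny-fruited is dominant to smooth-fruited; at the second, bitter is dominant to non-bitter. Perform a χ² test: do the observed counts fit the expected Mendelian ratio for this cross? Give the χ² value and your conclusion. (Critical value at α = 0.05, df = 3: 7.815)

11.313; not consistent

A dihybrid F₂ with independent assortment and complete dominance at both loci gives a 9:3:3:1 phenotypic ratio.
Total ratio parts = 16. Expected numbers out of 975:
  spiny-fruited bitter: 975 × 9/16 = 548.4375
  spiny-fruited non-bitter: 975 × 3/16 = 182.8125
  smooth-fruited bitter: 975 × 3/16 = 182.8125
  smooth-fruited non-bitter: 975 × 1/16 = 60.9375
χ² = Σ (O − E)² / E
  spiny-fruited bitter: (554 − 548.4375)² / 548.4375 = 0.0564
  spiny-fruited non-bitter: (214 − 182.8125)² / 182.8125 = 5.3205
  smooth-fruited bitter: (151 − 182.8125)² / 182.8125 = 5.5359
  smooth-fruited non-bitter: (56 − 60.9375)² / 60.9375 = 0.4001
χ² = 0.0564 + 5.3205 + 5.5359 + 0.4001 = 11.3129 ≈ 11.313
Degrees of freedom = 4 − 1 = 3; critical value at α = 0.05 is 7.815.
Since 11.313 > 7.815, we reject the null hypothesis — the data do not fit the 9:3:3:1 ratio.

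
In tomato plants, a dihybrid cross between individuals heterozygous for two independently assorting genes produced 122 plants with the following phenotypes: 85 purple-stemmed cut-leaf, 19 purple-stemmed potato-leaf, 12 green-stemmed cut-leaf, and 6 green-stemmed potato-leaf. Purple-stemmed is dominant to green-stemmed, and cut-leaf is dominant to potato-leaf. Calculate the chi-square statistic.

A dihybrid F₂ with independent assortment and complete dominance at both loci gives a 9:3:3:1 phenotypic ratio.
Total ratio parts = 16. Expected numbers out of 122:
  purple-stemmed cut-leaf: 122 × 9/16 = 68.625
  purple-stemmed potato-leaf: 122 × 3/16 = 22.875
  green-stemmed cut-leaf: 122 × 3/16 = 22.875
  green-stemmed potato-leaf: 122 × 1/16 = 7.625
χ² = Σ (O − E)² / E
  purple-stemmed cut-leaf: (85 − 68.625)² / 68.625 = 3.9073
  purple-stemmed potato-leaf: (19 − 22.875)² / 22.875 = 0.6564
  green-stemmed cut-leaf: (12 − 22.875)² / 22.875 = 5.1701
  green-stemmed potato-leaf: (6 − 7.625)² / 7.625 = 0.3463
χ² = 3.9073 + 0.6564 + 5.1701 + 0.3463 = 10.0801 ≈ 10.080

10.080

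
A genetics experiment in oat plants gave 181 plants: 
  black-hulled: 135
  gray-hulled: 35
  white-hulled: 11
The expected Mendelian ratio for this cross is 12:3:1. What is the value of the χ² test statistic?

Expected counts for N = 181 under a 12:3:1 ratio (total parts = 16):
  black-hulled: 181 × 12/16 = 135.75
  gray-hulled: 181 × 3/16 = 33.9375
  white-hulled: 181 × 1/16 = 11.3125
χ² = Σ (O − E)² / E
  black-hulled: (135 − 135.75)² / 135.75 = 0.0041
  gray-hulled: (35 − 33.9375)² / 33.9375 = 0.0333
  white-hulled: (11 − 11.3125)² / 11.3125 = 0.0086
χ² = 0.0041 + 0.0333 + 0.0086 = 0.046

0.046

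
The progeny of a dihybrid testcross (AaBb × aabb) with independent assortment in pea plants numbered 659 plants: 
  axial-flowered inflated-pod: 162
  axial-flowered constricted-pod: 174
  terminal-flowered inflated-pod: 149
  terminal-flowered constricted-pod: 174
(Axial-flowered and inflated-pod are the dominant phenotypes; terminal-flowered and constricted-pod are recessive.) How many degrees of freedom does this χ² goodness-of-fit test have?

3

A dihybrid testcross with independent assortment gives a 1:1:1:1 ratio.
A goodness-of-fit test with 4 phenotype classes has df = 4 − 1 = 3.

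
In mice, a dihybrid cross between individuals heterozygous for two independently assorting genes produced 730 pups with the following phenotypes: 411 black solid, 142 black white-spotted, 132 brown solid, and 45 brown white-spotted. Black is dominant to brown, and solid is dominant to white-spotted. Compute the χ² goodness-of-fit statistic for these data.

0.374

A dihybrid F₂ with independent assortment and complete dominance at both loci gives a 9:3:3:1 phenotypic ratio.
Under the 9:3:3:1 hypothesis (Σ ratio = 16, N = 730):
  black solid: 730 × 9/16 = 410.625
  black white-spotted: 730 × 3/16 = 136.875
  brown solid: 730 × 3/16 = 136.875
  brown white-spotted: 730 × 1/16 = 45.625
χ² = Σ (O − E)² / E
  black solid: (411 − 410.625)² / 410.625 = 0.0003
  black white-spotted: (142 − 136.875)² / 136.875 = 0.1919
  brown solid: (132 − 136.875)² / 136.875 = 0.1736
  brown white-spotted: (45 − 45.625)² / 45.625 = 0.0086
χ² = 0.0003 + 0.1919 + 0.1736 + 0.0086 = 0.3744 ≈ 0.374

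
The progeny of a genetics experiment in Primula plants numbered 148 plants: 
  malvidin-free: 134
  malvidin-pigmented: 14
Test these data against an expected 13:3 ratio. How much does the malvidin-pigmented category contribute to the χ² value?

6.813

Under the 13:3 hypothesis (Σ ratio = 16, N = 148):
  malvidin-free: 148 × 13/16 = 120.25
  malvidin-pigmented: 148 × 3/16 = 27.75
Contribution of malvidin-pigmented: (14 − 27.75)² / 27.75 = 6.8131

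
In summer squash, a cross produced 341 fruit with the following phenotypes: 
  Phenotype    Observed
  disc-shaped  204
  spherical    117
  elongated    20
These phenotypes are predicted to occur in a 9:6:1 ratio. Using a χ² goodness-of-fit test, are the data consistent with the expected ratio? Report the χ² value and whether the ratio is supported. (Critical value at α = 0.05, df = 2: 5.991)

1.780; consistent

Expected counts for N = 341 under a 9:6:1 ratio (total parts = 16):
  disc-shaped: 341 × 9/16 = 191.8125
  spherical: 341 × 6/16 = 127.875
  elongated: 341 × 1/16 = 21.3125
χ² = Σ (O − E)² / E
  disc-shaped: (204 − 191.8125)² / 191.8125 = 0.7744
  spherical: (117 − 127.875)² / 127.875 = 0.9249
  elongated: (20 − 21.3125)² / 21.3125 = 0.0808
χ² = 0.7744 + 0.9249 + 0.0808 = 1.7801 ≈ 1.780
Degrees of freedom = 3 − 1 = 2; critical value at α = 0.05 is 5.991.
Since 1.780 < 5.991, we fail to reject the null hypothesis — the data are consistent with the 9:6:1 ratio.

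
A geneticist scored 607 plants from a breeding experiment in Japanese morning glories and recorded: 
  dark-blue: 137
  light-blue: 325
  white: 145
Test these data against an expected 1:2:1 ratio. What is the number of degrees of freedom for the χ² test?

2

A goodness-of-fit test with 3 phenotype classes has df = 3 − 1 = 2.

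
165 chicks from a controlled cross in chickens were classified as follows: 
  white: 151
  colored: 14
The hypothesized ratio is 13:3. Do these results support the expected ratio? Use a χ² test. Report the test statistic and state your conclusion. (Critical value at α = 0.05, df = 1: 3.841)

Under the 13:3 hypothesis (Σ ratio = 16, N = 165):
  white: 165 × 13/16 = 134.0625
  colored: 165 × 3/16 = 30.9375
χ² = Σ (O − E)² / E
  white: (151 − 134.0625)² / 134.0625 = 2.1399
  colored: (14 − 30.9375)² / 30.9375 = 9.2729
χ² = 2.1399 + 9.2729 = 11.4128 ≈ 11.413
Degrees of freedom = 2 − 1 = 1; critical value at α = 0.05 is 3.841.
Since 11.413 > 3.841, we reject the null hypothesis — the data do not fit the 13:3 ratio.

11.413; not consistent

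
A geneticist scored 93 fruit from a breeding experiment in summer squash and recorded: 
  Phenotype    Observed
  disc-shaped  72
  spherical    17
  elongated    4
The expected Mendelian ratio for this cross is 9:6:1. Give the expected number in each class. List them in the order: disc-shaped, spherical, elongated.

52.3125, 34.875, 5.8125

Under the 9:6:1 hypothesis (Σ ratio = 16, N = 93):
  disc-shaped: 93 × 9/16 = 52.3125
  spherical: 93 × 6/16 = 34.875
  elongated: 93 × 1/16 = 5.8125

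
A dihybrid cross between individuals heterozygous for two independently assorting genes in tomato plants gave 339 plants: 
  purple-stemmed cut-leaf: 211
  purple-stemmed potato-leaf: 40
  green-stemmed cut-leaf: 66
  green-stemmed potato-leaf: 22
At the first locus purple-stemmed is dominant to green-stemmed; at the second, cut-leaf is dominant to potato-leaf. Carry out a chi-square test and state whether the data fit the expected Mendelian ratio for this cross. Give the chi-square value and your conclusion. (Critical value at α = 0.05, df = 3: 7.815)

A dihybrid F₂ with independent assortment and complete dominance at both loci gives a 9:3:3:1 phenotypic ratio.
Expected counts for N = 339 under a 9:3:3:1 ratio (total parts = 16):
  purple-stemmed cut-leaf: 339 × 9/16 = 190.6875
  purple-stemmed potato-leaf: 339 × 3/16 = 63.5625
  green-stemmed cut-leaf: 339 × 3/16 = 63.5625
  green-stemmed potato-leaf: 339 × 1/16 = 21.1875
χ² = Σ (O − E)² / E
  purple-stemmed cut-leaf: (211 − 190.6875)² / 190.6875 = 2.1637
  purple-stemmed potato-leaf: (40 − 63.5625)² / 63.5625 = 8.7346
  green-stemmed cut-leaf: (66 − 63.5625)² / 63.5625 = 0.0935
  green-stemmed potato-leaf: (22 − 21.1875)² / 21.1875 = 0.0312
χ² = 2.1637 + 8.7346 + 0.0935 + 0.0312 = 11.023
Degrees of freedom = 4 − 1 = 3; critical value at α = 0.05 is 7.815.
Since 11.023 > 7.815, we reject the null hypothesis — the data do not fit the 9:3:3:1 ratio.

11.023; not consistent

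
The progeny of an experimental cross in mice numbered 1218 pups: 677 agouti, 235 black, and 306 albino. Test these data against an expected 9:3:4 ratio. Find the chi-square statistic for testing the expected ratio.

0.296

The 9:3:4 ratio has 16 parts, so with N = 1218 the expected counts are:
  agouti: 1218 × 9/16 = 685.125
  black: 1218 × 3/16 = 228.375
  albino: 1218 × 4/16 = 304.5
χ² = Σ (O − E)² / E
  agouti: (677 − 685.125)² / 685.125 = 0.0964
  black: (235 − 228.375)² / 228.375 = 0.1922
  albino: (306 − 304.5)² / 304.5 = 0.0074
χ² = 0.0964 + 0.1922 + 0.0074 = 0.296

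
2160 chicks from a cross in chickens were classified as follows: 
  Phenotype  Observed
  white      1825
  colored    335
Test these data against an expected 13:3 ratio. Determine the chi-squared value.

14.891

Expected counts for N = 2160 under a 13:3 ratio (total parts = 16):
  white: 2160 × 13/16 = 1755
  colored: 2160 × 3/16 = 405
χ² = Σ (O − E)² / E
  white: (1825 − 1755)² / 1755 = 2.7920
  colored: (335 − 405)² / 405 = 12.0988
χ² = 2.7920 + 12.0988 = 14.8908 ≈ 14.891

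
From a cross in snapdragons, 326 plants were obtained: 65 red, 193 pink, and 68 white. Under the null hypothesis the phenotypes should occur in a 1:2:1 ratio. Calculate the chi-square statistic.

Expected counts for N = 326 under a 1:2:1 ratio (total parts = 4):
  red: 326 × 1/4 = 81.5
  pink: 326 × 2/4 = 163
  white: 326 × 1/4 = 81.5
χ² = Σ (O − E)² / E
  red: (65 − 81.5)² / 81.5 = 3.3405
  pink: (193 − 163)² / 163 = 5.5215
  white: (68 − 81.5)² / 81.5 = 2.2362
χ² = 3.3405 + 5.5215 + 2.2362 = 11.0982 ≈ 11.098

11.098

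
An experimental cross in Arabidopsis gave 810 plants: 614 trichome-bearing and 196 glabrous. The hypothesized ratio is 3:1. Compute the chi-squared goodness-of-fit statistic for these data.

Expected counts for N = 810 under a 3:1 ratio (total parts = 4):
  trichome-bearing: 810 × 3/4 = 607.5
  glabrous: 810 × 1/4 = 202.5
χ² = Σ (O − E)² / E
  trichome-bearing: (614 − 607.5)² / 607.5 = 0.0695
  glabrous: (196 − 202.5)² / 202.5 = 0.2086
χ² = 0.0695 + 0.2086 = 0.2781 ≈ 0.278

0.278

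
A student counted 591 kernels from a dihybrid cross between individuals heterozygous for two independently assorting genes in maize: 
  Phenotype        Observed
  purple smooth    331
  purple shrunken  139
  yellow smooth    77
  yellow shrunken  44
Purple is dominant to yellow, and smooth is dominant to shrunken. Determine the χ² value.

18.844

A dihybrid F₂ with independent assortment and complete dominance at both loci gives a 9:3:3:1 phenotypic ratio.
Under the 9:3:3:1 hypothesis (Σ ratio = 16, N = 591):
  purple smooth: 591 × 9/16 = 332.4375
  purple shrunken: 591 × 3/16 = 110.8125
  yellow smooth: 591 × 3/16 = 110.8125
  yellow shrunken: 591 × 1/16 = 36.9375
χ² = Σ (O − E)² / E
  purple smooth: (331 − 332.4375)² / 332.4375 = 0.0062
  purple shrunken: (139 − 110.8125)² / 110.8125 = 7.1701
  yellow smooth: (77 − 110.8125)² / 110.8125 = 10.3173
  yellow shrunken: (44 − 36.9375)² / 36.9375 = 1.3504
χ² = 0.0062 + 7.1701 + 10.3173 + 1.3504 = 18.844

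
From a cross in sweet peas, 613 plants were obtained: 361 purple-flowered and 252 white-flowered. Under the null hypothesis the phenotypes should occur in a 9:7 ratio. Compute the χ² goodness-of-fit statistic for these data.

Under the 9:7 hypothesis (Σ ratio = 16, N = 613):
  purple-flowered: 613 × 9/16 = 344.8125
  white-flowered: 613 × 7/16 = 268.1875
χ² = Σ (O − E)² / E
  purple-flowered: (361 − 344.8125)² / 344.8125 = 0.7599
  white-flowered: (252 − 268.1875)² / 268.1875 = 0.9771
χ² = 0.7599 + 0.9771 = 1.737

1.737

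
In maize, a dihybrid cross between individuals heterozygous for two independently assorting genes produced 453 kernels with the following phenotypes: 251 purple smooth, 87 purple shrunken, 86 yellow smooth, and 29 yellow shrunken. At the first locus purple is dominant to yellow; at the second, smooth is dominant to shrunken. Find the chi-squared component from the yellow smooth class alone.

A dihybrid F₂ with independent assortment and complete dominance at both loci gives a 9:3:3:1 phenotypic ratio.
The 9:3:3:1 ratio has 16 parts, so with N = 453 the expected counts are:
  purple smooth: 453 × 9/16 = 254.8125
  purple shrunken: 453 × 3/16 = 84.9375
  yellow smooth: 453 × 3/16 = 84.9375
  yellow shrunken: 453 × 1/16 = 28.3125
Contribution of yellow smooth: (86 − 84.9375)² / 84.9375 = 0.0133

0.013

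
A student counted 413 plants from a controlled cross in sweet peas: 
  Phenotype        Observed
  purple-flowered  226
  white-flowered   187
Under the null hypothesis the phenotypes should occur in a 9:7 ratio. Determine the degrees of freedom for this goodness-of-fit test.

A goodness-of-fit test with 2 phenotype classes has df = 2 − 1 = 1.

1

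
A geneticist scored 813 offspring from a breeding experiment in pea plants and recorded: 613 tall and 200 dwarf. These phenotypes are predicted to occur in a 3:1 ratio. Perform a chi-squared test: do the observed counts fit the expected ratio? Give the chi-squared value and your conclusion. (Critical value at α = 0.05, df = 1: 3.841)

0.069; consistent

Expected counts for N = 813 under a 3:1 ratio (total parts = 4):
  tall: 813 × 3/4 = 609.75
  dwarf: 813 × 1/4 = 203.25
χ² = Σ (O − E)² / E
  tall: (613 − 609.75)² / 609.75 = 0.0173
  dwarf: (200 − 203.25)² / 203.25 = 0.0520
χ² = 0.0173 + 0.0520 = 0.0693 ≈ 0.069
Degrees of freedom = 2 − 1 = 1; critical value at α = 0.05 is 3.841.
Since 0.069 < 3.841, we fail to reject the null hypothesis — the data are consistent with the 3:1 ratio.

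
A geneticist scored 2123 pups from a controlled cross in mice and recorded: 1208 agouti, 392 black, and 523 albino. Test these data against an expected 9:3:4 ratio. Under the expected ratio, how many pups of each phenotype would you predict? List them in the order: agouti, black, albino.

The 9:3:4 ratio has 16 parts, so with N = 2123 the expected counts are:
  agouti: 2123 × 9/16 = 1194.1875
  black: 2123 × 3/16 = 398.0625
  albino: 2123 × 4/16 = 530.75

1194.1875, 398.0625, 530.75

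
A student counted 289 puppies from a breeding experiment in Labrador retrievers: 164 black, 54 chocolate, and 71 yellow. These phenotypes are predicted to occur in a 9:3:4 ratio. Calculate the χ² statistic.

Under the 9:3:4 hypothesis (Σ ratio = 16, N = 289):
  black: 289 × 9/16 = 162.5625
  chocolate: 289 × 3/16 = 54.1875
  yellow: 289 × 4/16 = 72.25
χ² = Σ (O − E)² / E
  black: (164 − 162.5625)² / 162.5625 = 0.0127
  chocolate: (54 − 54.1875)² / 54.1875 = 0.0006
  yellow: (71 − 72.25)² / 72.25 = 0.0216
χ² = 0.0127 + 0.0006 + 0.0216 = 0.0349 ≈ 0.035

0.035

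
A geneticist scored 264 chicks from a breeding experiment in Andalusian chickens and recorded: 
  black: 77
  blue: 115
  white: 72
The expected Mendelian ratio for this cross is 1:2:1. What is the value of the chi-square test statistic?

4.568

The 1:2:1 ratio has 4 parts, so with N = 264 the expected counts are:
  black: 264 × 1/4 = 66
  blue: 264 × 2/4 = 132
  white: 264 × 1/4 = 66
χ² = Σ (O − E)² / E
  black: (77 − 66)² / 66 = 1.8333
  blue: (115 − 132)² / 132 = 2.1894
  white: (72 − 66)² / 66 = 0.5455
χ² = 1.8333 + 2.1894 + 0.5455 = 4.5682 ≈ 4.568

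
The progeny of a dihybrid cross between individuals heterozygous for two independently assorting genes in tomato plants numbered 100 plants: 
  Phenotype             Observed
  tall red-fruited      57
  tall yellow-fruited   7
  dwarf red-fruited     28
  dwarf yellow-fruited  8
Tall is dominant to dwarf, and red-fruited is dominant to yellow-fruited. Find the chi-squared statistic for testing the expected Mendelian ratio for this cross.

A dihybrid F₂ with independent assortment and complete dominance at both loci gives a 9:3:3:1 phenotypic ratio.
Expected counts for N = 100 under a 9:3:3:1 ratio (total parts = 16):
  tall red-fruited: 100 × 9/16 = 56.25
  tall yellow-fruited: 100 × 3/16 = 18.75
  dwarf red-fruited: 100 × 3/16 = 18.75
  dwarf yellow-fruited: 100 × 1/16 = 6.25
χ² = Σ (O − E)² / E
  tall red-fruited: (57 − 56.25)² / 56.25 = 0.0100
  tall yellow-fruited: (7 − 18.75)² / 18.75 = 7.3633
  dwarf red-fruited: (28 − 18.75)² / 18.75 = 4.5633
  dwarf yellow-fruited: (8 − 6.25)² / 6.25 = 0.4900
χ² = 0.0100 + 7.3633 + 4.5633 + 0.4900 = 12.4266 ≈ 12.427

12.427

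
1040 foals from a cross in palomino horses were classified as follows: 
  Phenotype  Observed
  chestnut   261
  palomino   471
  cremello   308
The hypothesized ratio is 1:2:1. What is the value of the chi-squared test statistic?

13.483

Total ratio parts = 4. Expected numbers out of 1040:
  chestnut: 1040 × 1/4 = 260
  palomino: 1040 × 2/4 = 520
  cremello: 1040 × 1/4 = 260
χ² = Σ (O − E)² / E
  chestnut: (261 − 260)² / 260 = 0.0038
  palomino: (471 − 520)² / 520 = 4.6173
  cremello: (308 − 260)² / 260 = 8.8615
χ² = 0.0038 + 4.6173 + 8.8615 = 13.4826 ≈ 13.483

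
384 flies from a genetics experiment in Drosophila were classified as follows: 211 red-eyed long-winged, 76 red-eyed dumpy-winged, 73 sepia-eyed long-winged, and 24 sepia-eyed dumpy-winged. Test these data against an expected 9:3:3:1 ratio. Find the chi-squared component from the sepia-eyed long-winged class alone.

0.014

The 9:3:3:1 ratio has 16 parts, so with N = 384 the expected counts are:
  red-eyed long-winged: 384 × 9/16 = 216
  red-eyed dumpy-winged: 384 × 3/16 = 72
  sepia-eyed long-winged: 384 × 3/16 = 72
  sepia-eyed dumpy-winged: 384 × 1/16 = 24
Contribution of sepia-eyed long-winged: (73 − 72)² / 72 = 0.0139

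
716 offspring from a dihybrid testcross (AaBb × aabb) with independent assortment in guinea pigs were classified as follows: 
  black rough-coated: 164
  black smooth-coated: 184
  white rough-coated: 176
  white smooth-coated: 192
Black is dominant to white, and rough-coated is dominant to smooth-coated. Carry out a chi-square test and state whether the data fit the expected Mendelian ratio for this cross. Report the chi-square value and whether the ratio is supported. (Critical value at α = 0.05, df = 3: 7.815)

2.391; consistent

A dihybrid testcross with independent assortment gives a 1:1:1:1 ratio.
Total ratio parts = 4. Expected numbers out of 716:
  black rough-coated: 716 × 1/4 = 179
  black smooth-coated: 716 × 1/4 = 179
  white rough-coated: 716 × 1/4 = 179
  white smooth-coated: 716 × 1/4 = 179
χ² = Σ (O − E)² / E
  black rough-coated: (164 − 179)² / 179 = 1.2570
  black smooth-coated: (184 − 179)² / 179 = 0.1397
  white rough-coated: (176 − 179)² / 179 = 0.0503
  white smooth-coated: (192 − 179)² / 179 = 0.9441
χ² = 1.2570 + 0.1397 + 0.0503 + 0.9441 = 2.3911 ≈ 2.391
Degrees of freedom = 4 − 1 = 3; critical value at α = 0.05 is 7.815.
Since 2.391 < 7.815, we fail to reject the null hypothesis — the data are consistent with the 1:1:1:1 ratio.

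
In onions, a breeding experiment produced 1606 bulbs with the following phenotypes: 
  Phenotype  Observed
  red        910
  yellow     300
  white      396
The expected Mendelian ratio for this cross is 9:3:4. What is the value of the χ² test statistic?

The 9:3:4 ratio has 16 parts, so with N = 1606 the expected counts are:
  red: 1606 × 9/16 = 903.375
  yellow: 1606 × 3/16 = 301.125
  white: 1606 × 4/16 = 401.5
χ² = Σ (O − E)² / E
  red: (910 − 903.375)² / 903.375 = 0.0486
  yellow: (300 − 301.125)² / 301.125 = 0.0042
  white: (396 − 401.5)² / 401.5 = 0.0753
χ² = 0.0486 + 0.0042 + 0.0753 = 0.1281 ≈ 0.128

0.128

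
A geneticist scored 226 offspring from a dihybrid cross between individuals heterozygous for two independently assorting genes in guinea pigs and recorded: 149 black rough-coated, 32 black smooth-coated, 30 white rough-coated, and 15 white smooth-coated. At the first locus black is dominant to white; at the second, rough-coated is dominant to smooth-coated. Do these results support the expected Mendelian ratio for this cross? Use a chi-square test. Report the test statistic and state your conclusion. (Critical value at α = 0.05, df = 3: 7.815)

9.972; not consistent

A dihybrid F₂ with independent assortment and complete dominance at both loci gives a 9:3:3:1 phenotypic ratio.
Expected counts for N = 226 under a 9:3:3:1 ratio (total parts = 16):
  black rough-coated: 226 × 9/16 = 127.125
  black smooth-coated: 226 × 3/16 = 42.375
  white rough-coated: 226 × 3/16 = 42.375
  white smooth-coated: 226 × 1/16 = 14.125
χ² = Σ (O − E)² / E
  black rough-coated: (149 − 127.125)² / 127.125 = 3.7641
  black smooth-coated: (32 − 42.375)² / 42.375 = 2.5402
  white rough-coated: (30 − 42.375)² / 42.375 = 3.6139
  white smooth-coated: (15 − 14.125)² / 14.125 = 0.0542
χ² = 3.7641 + 2.5402 + 3.6139 + 0.0542 = 9.9724 ≈ 9.972
Degrees of freedom = 4 − 1 = 3; critical value at α = 0.05 is 7.815.
Since 9.972 > 7.815, we reject the null hypothesis — the data do not fit the 9:3:3:1 ratio.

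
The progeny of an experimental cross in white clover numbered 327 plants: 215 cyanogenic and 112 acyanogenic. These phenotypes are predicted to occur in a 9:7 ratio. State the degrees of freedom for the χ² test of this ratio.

1

A goodness-of-fit test with 2 phenotype classes has df = 2 − 1 = 1.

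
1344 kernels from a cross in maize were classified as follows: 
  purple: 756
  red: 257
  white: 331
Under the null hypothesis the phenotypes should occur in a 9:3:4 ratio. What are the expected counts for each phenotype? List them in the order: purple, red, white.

The 9:3:4 ratio has 16 parts, so with N = 1344 the expected counts are:
  purple: 1344 × 9/16 = 756
  red: 1344 × 3/16 = 252
  white: 1344 × 4/16 = 336

756, 252, 336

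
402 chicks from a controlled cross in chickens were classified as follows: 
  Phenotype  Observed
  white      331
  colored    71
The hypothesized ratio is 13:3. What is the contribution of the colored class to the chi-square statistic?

0.254

Under the 13:3 hypothesis (Σ ratio = 16, N = 402):
  white: 402 × 13/16 = 326.625
  colored: 402 × 3/16 = 75.375
Contribution of colored: (71 − 75.375)² / 75.375 = 0.2539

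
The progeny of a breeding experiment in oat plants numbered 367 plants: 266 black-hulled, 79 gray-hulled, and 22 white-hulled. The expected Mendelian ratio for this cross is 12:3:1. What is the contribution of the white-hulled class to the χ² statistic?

Total ratio parts = 16. Expected numbers out of 367:
  black-hulled: 367 × 12/16 = 275.25
  gray-hulled: 367 × 3/16 = 68.8125
  white-hulled: 367 × 1/16 = 22.9375
Contribution of white-hulled: (22 − 22.9375)² / 22.9375 = 0.0383

0.038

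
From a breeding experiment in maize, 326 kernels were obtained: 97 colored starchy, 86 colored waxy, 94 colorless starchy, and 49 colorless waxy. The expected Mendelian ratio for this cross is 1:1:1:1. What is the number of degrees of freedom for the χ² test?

3

A goodness-of-fit test with 4 phenotype classes has df = 4 − 1 = 3.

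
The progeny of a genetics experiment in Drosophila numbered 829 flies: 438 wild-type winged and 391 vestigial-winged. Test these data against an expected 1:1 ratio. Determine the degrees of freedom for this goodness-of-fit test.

1

A goodness-of-fit test with 2 phenotype classes has df = 2 − 1 = 1.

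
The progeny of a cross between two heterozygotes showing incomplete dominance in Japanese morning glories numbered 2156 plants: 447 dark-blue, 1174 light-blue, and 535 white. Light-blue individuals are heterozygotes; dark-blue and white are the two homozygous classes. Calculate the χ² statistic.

With incomplete dominance, a heterozygote × heterozygote cross gives a 1:2:1 phenotypic ratio.
The 1:2:1 ratio has 4 parts, so with N = 2156 the expected counts are:
  dark-blue: 2156 × 1/4 = 539
  light-blue: 2156 × 2/4 = 1078
  white: 2156 × 1/4 = 539
χ² = Σ (O − E)² / E
  dark-blue: (447 − 539)² / 539 = 15.7032
  light-blue: (1174 − 1078)² / 1078 = 8.5492
  white: (535 − 539)² / 539 = 0.0297
χ² = 15.7032 + 8.5492 + 0.0297 = 24.2821 ≈ 24.282

24.282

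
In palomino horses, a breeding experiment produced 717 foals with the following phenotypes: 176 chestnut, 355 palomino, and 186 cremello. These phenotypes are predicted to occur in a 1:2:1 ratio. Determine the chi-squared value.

0.347

Under the 1:2:1 hypothesis (Σ ratio = 4, N = 717):
  chestnut: 717 × 1/4 = 179.25
  palomino: 717 × 2/4 = 358.5
  cremello: 717 × 1/4 = 179.25
χ² = Σ (O − E)² / E
  chestnut: (176 − 179.25)² / 179.25 = 0.0589
  palomino: (355 − 358.5)² / 358.5 = 0.0342
  cremello: (186 − 179.25)² / 179.25 = 0.2542
χ² = 0.0589 + 0.0342 + 0.2542 = 0.3473 ≈ 0.347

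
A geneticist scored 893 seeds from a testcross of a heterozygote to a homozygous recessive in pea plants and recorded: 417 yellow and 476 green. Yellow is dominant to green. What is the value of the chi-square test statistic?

3.898

A testcross of a heterozygote (Aa × aa) gives a 1:1 phenotypic ratio.
Expected counts for N = 893 under a 1:1 ratio (total parts = 2):
  yellow: 893 × 1/2 = 446.5
  green: 893 × 1/2 = 446.5
χ² = Σ (O − E)² / E
  yellow: (417 − 446.5)² / 446.5 = 1.9490
  green: (476 − 446.5)² / 446.5 = 1.9490
χ² = 1.9490 + 1.9490 = 3.898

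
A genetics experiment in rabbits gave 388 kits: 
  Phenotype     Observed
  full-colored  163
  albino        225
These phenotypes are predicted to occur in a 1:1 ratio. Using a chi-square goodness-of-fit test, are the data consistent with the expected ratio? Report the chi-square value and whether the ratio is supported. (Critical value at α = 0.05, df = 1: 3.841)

9.907; not consistent

Total ratio parts = 2. Expected numbers out of 388:
  full-colored: 388 × 1/2 = 194
  albino: 388 × 1/2 = 194
χ² = Σ (O − E)² / E
  full-colored: (163 − 194)² / 194 = 4.9536
  albino: (225 − 194)² / 194 = 4.9536
χ² = 4.9536 + 4.9536 = 9.9072 ≈ 9.907
Degrees of freedom = 2 − 1 = 1; critical value at α = 0.05 is 3.841.
Since 9.907 > 3.841, we reject the null hypothesis — the data do not fit the 1:1 ratio.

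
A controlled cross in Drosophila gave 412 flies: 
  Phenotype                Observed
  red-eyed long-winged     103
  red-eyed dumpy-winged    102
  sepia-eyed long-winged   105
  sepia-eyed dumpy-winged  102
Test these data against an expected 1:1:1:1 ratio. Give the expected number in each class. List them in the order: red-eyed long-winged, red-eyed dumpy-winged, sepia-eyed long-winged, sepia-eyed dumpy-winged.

103, 103, 103, 103

The 1:1:1:1 ratio has 4 parts, so with N = 412 the expected counts are:
  red-eyed long-winged: 412 × 1/4 = 103
  red-eyed dumpy-winged: 412 × 1/4 = 103
  sepia-eyed long-winged: 412 × 1/4 = 103
  sepia-eyed dumpy-winged: 412 × 1/4 = 103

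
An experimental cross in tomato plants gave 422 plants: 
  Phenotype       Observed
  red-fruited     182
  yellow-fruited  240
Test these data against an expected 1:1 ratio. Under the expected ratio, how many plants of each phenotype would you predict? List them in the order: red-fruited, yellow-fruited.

Total ratio parts = 2. Expected numbers out of 422:
  red-fruited: 422 × 1/2 = 211
  yellow-fruited: 422 × 1/2 = 211

211, 211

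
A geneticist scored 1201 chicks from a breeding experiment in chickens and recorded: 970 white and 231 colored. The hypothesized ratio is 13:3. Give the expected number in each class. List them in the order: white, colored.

The 13:3 ratio has 16 parts, so with N = 1201 the expected counts are:
  white: 1201 × 13/16 = 975.8125
  colored: 1201 × 3/16 = 225.1875

975.8125, 225.1875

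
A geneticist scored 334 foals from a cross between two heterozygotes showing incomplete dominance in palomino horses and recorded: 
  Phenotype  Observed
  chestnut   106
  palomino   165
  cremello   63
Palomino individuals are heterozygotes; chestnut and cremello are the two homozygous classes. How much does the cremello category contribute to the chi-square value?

5.033

With incomplete dominance, a heterozygote × heterozygote cross gives a 1:2:1 phenotypic ratio.
Expected counts for N = 334 under a 1:2:1 ratio (total parts = 4):
  chestnut: 334 × 1/4 = 83.5
  palomino: 334 × 2/4 = 167
  cremello: 334 × 1/4 = 83.5
Contribution of cremello: (63 − 83.5)² / 83.5 = 5.0329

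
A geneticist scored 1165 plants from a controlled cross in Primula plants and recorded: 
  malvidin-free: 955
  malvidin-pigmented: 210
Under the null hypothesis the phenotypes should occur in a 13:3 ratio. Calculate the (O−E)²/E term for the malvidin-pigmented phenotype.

0.326

Under the 13:3 hypothesis (Σ ratio = 16, N = 1165):
  malvidin-free: 1165 × 13/16 = 946.5625
  malvidin-pigmented: 1165 × 3/16 = 218.4375
Contribution of malvidin-pigmented: (210 − 218.4375)² / 218.4375 = 0.3259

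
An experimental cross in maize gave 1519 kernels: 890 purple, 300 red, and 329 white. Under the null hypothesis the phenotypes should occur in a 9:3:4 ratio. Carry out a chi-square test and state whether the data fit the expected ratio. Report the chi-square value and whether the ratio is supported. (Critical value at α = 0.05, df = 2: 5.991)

9.072; not consistent

Under the 9:3:4 hypothesis (Σ ratio = 16, N = 1519):
  purple: 1519 × 9/16 = 854.4375
  red: 1519 × 3/16 = 284.8125
  white: 1519 × 4/16 = 379.75
χ² = Σ (O − E)² / E
  purple: (890 − 854.4375)² / 854.4375 = 1.4801
  red: (300 − 284.8125)² / 284.8125 = 0.8099
  white: (329 − 379.75)² / 379.75 = 6.7823
χ² = 1.4801 + 0.8099 + 6.7823 = 9.0723 ≈ 9.072
Degrees of freedom = 3 − 1 = 2; critical value at α = 0.05 is 5.991.
Since 9.072 > 5.991, we reject the null hypothesis — the data do not fit the 9:3:4 ratio.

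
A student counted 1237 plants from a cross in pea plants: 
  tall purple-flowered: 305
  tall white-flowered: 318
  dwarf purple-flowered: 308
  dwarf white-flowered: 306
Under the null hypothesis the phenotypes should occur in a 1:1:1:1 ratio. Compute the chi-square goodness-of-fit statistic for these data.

0.345

Total ratio parts = 4. Expected numbers out of 1237:
  tall purple-flowered: 1237 × 1/4 = 309.25
  tall white-flowered: 1237 × 1/4 = 309.25
  dwarf purple-flowered: 1237 × 1/4 = 309.25
  dwarf white-flowered: 1237 × 1/4 = 309.25
χ² = Σ (O − E)² / E
  tall purple-flowered: (305 − 309.25)² / 309.25 = 0.0584
  tall white-flowered: (318 − 309.25)² / 309.25 = 0.2476
  dwarf purple-flowered: (308 − 309.25)² / 309.25 = 0.0051
  dwarf white-flowered: (306 − 309.25)² / 309.25 = 0.0342
χ² = 0.0584 + 0.2476 + 0.0051 + 0.0342 = 0.3453 ≈ 0.345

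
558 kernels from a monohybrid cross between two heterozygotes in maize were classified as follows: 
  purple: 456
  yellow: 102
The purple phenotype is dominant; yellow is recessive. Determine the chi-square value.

For a monohybrid cross between heterozygotes with complete dominance, the expected phenotypic ratio is 3:1.
Total ratio parts = 4. Expected numbers out of 558:
  purple: 558 × 3/4 = 418.5
  yellow: 558 × 1/4 = 139.5
χ² = Σ (O − E)² / E
  purple: (456 − 418.5)² / 418.5 = 3.3602
  yellow: (102 − 139.5)² / 139.5 = 10.0806
χ² = 3.3602 + 10.0806 = 13.4408 ≈ 13.441

13.441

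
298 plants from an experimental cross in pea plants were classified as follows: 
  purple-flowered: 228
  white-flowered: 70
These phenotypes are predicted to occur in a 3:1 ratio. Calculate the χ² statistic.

0.362

Total ratio parts = 4. Expected numbers out of 298:
  purple-flowered: 298 × 3/4 = 223.5
  white-flowered: 298 × 1/4 = 74.5
χ² = Σ (O − E)² / E
  purple-flowered: (228 − 223.5)² / 223.5 = 0.0906
  white-flowered: (70 − 74.5)² / 74.5 = 0.2718
χ² = 0.0906 + 0.2718 = 0.3624 ≈ 0.362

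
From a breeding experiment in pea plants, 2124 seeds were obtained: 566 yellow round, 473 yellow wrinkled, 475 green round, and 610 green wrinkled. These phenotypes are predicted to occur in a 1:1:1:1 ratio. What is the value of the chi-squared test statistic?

26.301

Under the 1:1:1:1 hypothesis (Σ ratio = 4, N = 2124):
  yellow round: 2124 × 1/4 = 531
  yellow wrinkled: 2124 × 1/4 = 531
  green round: 2124 × 1/4 = 531
  green wrinkled: 2124 × 1/4 = 531
χ² = Σ (O − E)² / E
  yellow round: (566 − 531)² / 531 = 2.3070
  yellow wrinkled: (473 − 531)² / 531 = 6.3352
  green round: (475 − 531)² / 531 = 5.9058
  green wrinkled: (610 − 531)² / 531 = 11.7533
χ² = 2.3070 + 6.3352 + 5.9058 + 11.7533 = 26.3013 ≈ 26.301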